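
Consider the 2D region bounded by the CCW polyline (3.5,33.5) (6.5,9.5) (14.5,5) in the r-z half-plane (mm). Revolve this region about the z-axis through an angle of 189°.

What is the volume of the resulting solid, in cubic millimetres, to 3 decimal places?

Profile (r,z), 3 vertices: (3.5,33.5) (6.5,9.5) (14.5,5)
edge 0: (3.5,33.5)→(6.5,9.5)  cross = 3.5·9.5 − 6.5·33.5 = -184.5000; (r_i+r_j)·cross = 10·-184.5000 = -1845.0000
edge 1: (6.5,9.5)→(14.5,5)  cross = 6.5·5 − 14.5·9.5 = -105.2500; (r_i+r_j)·cross = 21·-105.2500 = -2210.2500
edge 2: (14.5,5)→(3.5,33.5)  cross = 14.5·33.5 − 3.5·5 = 468.2500; (r_i+r_j)·cross = 18·468.2500 = 8428.5000
Σcross = 178.5000 → A = |Σcross|/2 = 89.2500 mm²
Σ(r_i+r_j)·cross = 4373.2500 → first moment M = |Σ|/6 = 728.8750
R_c = M/A = 728.8750/89.2500 = 8.1667 mm
θ = 189° = 3.298672 rad
V = θ·R_c·A = 3.298672·8.1667·89.2500 = 2404.320 mm³

Volume = 2404.320 mm³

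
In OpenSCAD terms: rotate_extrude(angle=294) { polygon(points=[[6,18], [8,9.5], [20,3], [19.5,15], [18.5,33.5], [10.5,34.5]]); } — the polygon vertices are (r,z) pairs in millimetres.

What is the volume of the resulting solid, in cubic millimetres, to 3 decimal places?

Volume = 22204.066 mm³

Profile (r,z), 6 vertices: (6,18) (8,9.5) (20,3) (19.5,15) (18.5,33.5) (10.5,34.5)
edge 0: (6,18)→(8,9.5)  cross = 6·9.5 − 8·18 = -87.0000; (r_i+r_j)·cross = 14·-87.0000 = -1218.0000
edge 1: (8,9.5)→(20,3)  cross = 8·3 − 20·9.5 = -166.0000; (r_i+r_j)·cross = 28·-166.0000 = -4648.0000
edge 2: (20,3)→(19.5,15)  cross = 20·15 − 19.5·3 = 241.5000; (r_i+r_j)·cross = 39.5·241.5000 = 9539.2500
edge 3: (19.5,15)→(18.5,33.5)  cross = 19.5·33.5 − 18.5·15 = 375.7500; (r_i+r_j)·cross = 38·375.7500 = 14278.5000
edge 4: (18.5,33.5)→(10.5,34.5)  cross = 18.5·34.5 − 10.5·33.5 = 286.5000; (r_i+r_j)·cross = 29·286.5000 = 8308.5000
edge 5: (10.5,34.5)→(6,18)  cross = 10.5·18 − 6·34.5 = -18.0000; (r_i+r_j)·cross = 16.5·-18.0000 = -297.0000
Σcross = 632.7500 → A = |Σcross|/2 = 316.3750 mm²
Σ(r_i+r_j)·cross = 25963.2500 → first moment M = |Σ|/6 = 4327.2083
R_c = M/A = 4327.2083/316.3750 = 13.6775 mm
θ = 294° = 5.131268 rad
V = θ·R_c·A = 5.131268·13.6775·316.3750 = 22204.066 mm³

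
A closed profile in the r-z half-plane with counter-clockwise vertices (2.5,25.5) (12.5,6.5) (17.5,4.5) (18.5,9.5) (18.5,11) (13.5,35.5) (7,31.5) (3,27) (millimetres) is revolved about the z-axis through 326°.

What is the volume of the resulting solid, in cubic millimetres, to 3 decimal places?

Profile (r,z), 8 vertices: (2.5,25.5) (12.5,6.5) (17.5,4.5) (18.5,9.5) (18.5,11) (13.5,35.5) (7,31.5) (3,27)
edge 0: (2.5,25.5)→(12.5,6.5)  cross = 2.5·6.5 − 12.5·25.5 = -302.5000; (r_i+r_j)·cross = 15·-302.5000 = -4537.5000
edge 1: (12.5,6.5)→(17.5,4.5)  cross = 12.5·4.5 − 17.5·6.5 = -57.5000; (r_i+r_j)·cross = 30·-57.5000 = -1725.0000
edge 2: (17.5,4.5)→(18.5,9.5)  cross = 17.5·9.5 − 18.5·4.5 = 83.0000; (r_i+r_j)·cross = 36·83.0000 = 2988.0000
edge 3: (18.5,9.5)→(18.5,11)  cross = 18.5·11 − 18.5·9.5 = 27.7500; (r_i+r_j)·cross = 37·27.7500 = 1026.7500
edge 4: (18.5,11)→(13.5,35.5)  cross = 18.5·35.5 − 13.5·11 = 508.2500; (r_i+r_j)·cross = 32·508.2500 = 16264.0000
edge 5: (13.5,35.5)→(7,31.5)  cross = 13.5·31.5 − 7·35.5 = 176.7500; (r_i+r_j)·cross = 20.5·176.7500 = 3623.3750
edge 6: (7,31.5)→(3,27)  cross = 7·27 − 3·31.5 = 94.5000; (r_i+r_j)·cross = 10·94.5000 = 945.0000
edge 7: (3,27)→(2.5,25.5)  cross = 3·25.5 − 2.5·27 = 9.0000; (r_i+r_j)·cross = 5.5·9.0000 = 49.5000
Σcross = 539.2500 → A = |Σcross|/2 = 269.6250 mm²
Σ(r_i+r_j)·cross = 18634.1250 → first moment M = |Σ|/6 = 3105.6875
R_c = M/A = 3105.6875/269.6250 = 11.5185 mm
θ = 326° = 5.689773 rad
V = θ·R_c·A = 5.689773·11.5185·269.6250 = 17670.658 mm³

Volume = 17670.658 mm³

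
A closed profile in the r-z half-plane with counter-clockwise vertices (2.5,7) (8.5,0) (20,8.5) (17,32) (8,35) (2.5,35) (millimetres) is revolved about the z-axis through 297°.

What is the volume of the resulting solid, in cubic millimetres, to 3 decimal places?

Volume = 25818.247 mm³

Profile (r,z), 6 vertices: (2.5,7) (8.5,0) (20,8.5) (17,32) (8,35) (2.5,35)
edge 0: (2.5,7)→(8.5,0)  cross = 2.5·0 − 8.5·7 = -59.5000; (r_i+r_j)·cross = 11·-59.5000 = -654.5000
edge 1: (8.5,0)→(20,8.5)  cross = 8.5·8.5 − 20·0 = 72.2500; (r_i+r_j)·cross = 28.5·72.2500 = 2059.1250
edge 2: (20,8.5)→(17,32)  cross = 20·32 − 17·8.5 = 495.5000; (r_i+r_j)·cross = 37·495.5000 = 18333.5000
edge 3: (17,32)→(8,35)  cross = 17·35 − 8·32 = 339.0000; (r_i+r_j)·cross = 25·339.0000 = 8475.0000
edge 4: (8,35)→(2.5,35)  cross = 8·35 − 2.5·35 = 192.5000; (r_i+r_j)·cross = 10.5·192.5000 = 2021.2500
edge 5: (2.5,35)→(2.5,7)  cross = 2.5·7 − 2.5·35 = -70.0000; (r_i+r_j)·cross = 5·-70.0000 = -350.0000
Σcross = 969.7500 → A = |Σcross|/2 = 484.8750 mm²
Σ(r_i+r_j)·cross = 29884.3750 → first moment M = |Σ|/6 = 4980.7292
R_c = M/A = 4980.7292/484.8750 = 10.2722 mm
θ = 297° = 5.183628 rad
V = θ·R_c·A = 5.183628·10.2722·484.8750 = 25818.247 mm³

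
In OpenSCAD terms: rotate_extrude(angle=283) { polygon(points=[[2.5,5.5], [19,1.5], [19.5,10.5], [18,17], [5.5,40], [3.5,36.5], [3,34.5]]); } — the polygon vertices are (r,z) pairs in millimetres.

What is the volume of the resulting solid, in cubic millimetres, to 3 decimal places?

Volume = 20326.174 mm³

Profile (r,z), 7 vertices: (2.5,5.5) (19,1.5) (19.5,10.5) (18,17) (5.5,40) (3.5,36.5) (3,34.5)
edge 0: (2.5,5.5)→(19,1.5)  cross = 2.5·1.5 − 19·5.5 = -100.7500; (r_i+r_j)·cross = 21.5·-100.7500 = -2166.1250
edge 1: (19,1.5)→(19.5,10.5)  cross = 19·10.5 − 19.5·1.5 = 170.2500; (r_i+r_j)·cross = 38.5·170.2500 = 6554.6250
edge 2: (19.5,10.5)→(18,17)  cross = 19.5·17 − 18·10.5 = 142.5000; (r_i+r_j)·cross = 37.5·142.5000 = 5343.7500
edge 3: (18,17)→(5.5,40)  cross = 18·40 − 5.5·17 = 626.5000; (r_i+r_j)·cross = 23.5·626.5000 = 14722.7500
edge 4: (5.5,40)→(3.5,36.5)  cross = 5.5·36.5 − 3.5·40 = 60.7500; (r_i+r_j)·cross = 9·60.7500 = 546.7500
edge 5: (3.5,36.5)→(3,34.5)  cross = 3.5·34.5 − 3·36.5 = 11.2500; (r_i+r_j)·cross = 6.5·11.2500 = 73.1250
edge 6: (3,34.5)→(2.5,5.5)  cross = 3·5.5 − 2.5·34.5 = -69.7500; (r_i+r_j)·cross = 5.5·-69.7500 = -383.6250
Σcross = 840.7500 → A = |Σcross|/2 = 420.3750 mm²
Σ(r_i+r_j)·cross = 24691.2500 → first moment M = |Σ|/6 = 4115.2083
R_c = M/A = 4115.2083/420.3750 = 9.7894 mm
θ = 283° = 4.939282 rad
V = θ·R_c·A = 4.939282·9.7894·420.3750 = 20326.174 mm³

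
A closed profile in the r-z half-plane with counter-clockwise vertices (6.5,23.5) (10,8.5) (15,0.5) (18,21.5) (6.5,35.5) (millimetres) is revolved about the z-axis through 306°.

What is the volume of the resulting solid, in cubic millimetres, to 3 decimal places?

Volume = 13827.759 mm³

Profile (r,z), 5 vertices: (6.5,23.5) (10,8.5) (15,0.5) (18,21.5) (6.5,35.5)
edge 0: (6.5,23.5)→(10,8.5)  cross = 6.5·8.5 − 10·23.5 = -179.7500; (r_i+r_j)·cross = 16.5·-179.7500 = -2965.8750
edge 1: (10,8.5)→(15,0.5)  cross = 10·0.5 − 15·8.5 = -122.5000; (r_i+r_j)·cross = 25·-122.5000 = -3062.5000
edge 2: (15,0.5)→(18,21.5)  cross = 15·21.5 − 18·0.5 = 313.5000; (r_i+r_j)·cross = 33·313.5000 = 10345.5000
edge 3: (18,21.5)→(6.5,35.5)  cross = 18·35.5 − 6.5·21.5 = 499.2500; (r_i+r_j)·cross = 24.5·499.2500 = 12231.6250
edge 4: (6.5,35.5)→(6.5,23.5)  cross = 6.5·23.5 − 6.5·35.5 = -78.0000; (r_i+r_j)·cross = 13·-78.0000 = -1014.0000
Σcross = 432.5000 → A = |Σcross|/2 = 216.2500 mm²
Σ(r_i+r_j)·cross = 15534.7500 → first moment M = |Σ|/6 = 2589.1250
R_c = M/A = 2589.1250/216.2500 = 11.9728 mm
θ = 306° = 5.340708 rad
V = θ·R_c·A = 5.340708·11.9728·216.2500 = 13827.759 mm³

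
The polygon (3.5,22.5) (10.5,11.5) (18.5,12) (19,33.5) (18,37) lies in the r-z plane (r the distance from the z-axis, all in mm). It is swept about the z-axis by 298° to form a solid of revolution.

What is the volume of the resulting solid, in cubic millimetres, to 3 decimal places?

Profile (r,z), 5 vertices: (3.5,22.5) (10.5,11.5) (18.5,12) (19,33.5) (18,37)
edge 0: (3.5,22.5)→(10.5,11.5)  cross = 3.5·11.5 − 10.5·22.5 = -196.0000; (r_i+r_j)·cross = 14·-196.0000 = -2744.0000
edge 1: (10.5,11.5)→(18.5,12)  cross = 10.5·12 − 18.5·11.5 = -86.7500; (r_i+r_j)·cross = 29·-86.7500 = -2515.7500
edge 2: (18.5,12)→(19,33.5)  cross = 18.5·33.5 − 19·12 = 391.7500; (r_i+r_j)·cross = 37.5·391.7500 = 14690.6250
edge 3: (19,33.5)→(18,37)  cross = 19·37 − 18·33.5 = 100.0000; (r_i+r_j)·cross = 37·100.0000 = 3700.0000
edge 4: (18,37)→(3.5,22.5)  cross = 18·22.5 − 3.5·37 = 275.5000; (r_i+r_j)·cross = 21.5·275.5000 = 5923.2500
Σcross = 484.5000 → A = |Σcross|/2 = 242.2500 mm²
Σ(r_i+r_j)·cross = 19054.1250 → first moment M = |Σ|/6 = 3175.6875
R_c = M/A = 3175.6875/242.2500 = 13.1091 mm
θ = 298° = 5.201081 rad
V = θ·R_c·A = 5.201081·13.1091·242.2500 = 16517.008 mm³

Volume = 16517.008 mm³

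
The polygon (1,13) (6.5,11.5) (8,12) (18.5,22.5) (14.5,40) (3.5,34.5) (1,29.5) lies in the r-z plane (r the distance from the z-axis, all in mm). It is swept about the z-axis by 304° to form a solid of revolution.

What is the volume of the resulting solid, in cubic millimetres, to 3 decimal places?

Profile (r,z), 7 vertices: (1,13) (6.5,11.5) (8,12) (18.5,22.5) (14.5,40) (3.5,34.5) (1,29.5)
edge 0: (1,13)→(6.5,11.5)  cross = 1·11.5 − 6.5·13 = -73.0000; (r_i+r_j)·cross = 7.5·-73.0000 = -547.5000
edge 1: (6.5,11.5)→(8,12)  cross = 6.5·12 − 8·11.5 = -14.0000; (r_i+r_j)·cross = 14.5·-14.0000 = -203.0000
edge 2: (8,12)→(18.5,22.5)  cross = 8·22.5 − 18.5·12 = -42.0000; (r_i+r_j)·cross = 26.5·-42.0000 = -1113.0000
edge 3: (18.5,22.5)→(14.5,40)  cross = 18.5·40 − 14.5·22.5 = 413.7500; (r_i+r_j)·cross = 33·413.7500 = 13653.7500
edge 4: (14.5,40)→(3.5,34.5)  cross = 14.5·34.5 − 3.5·40 = 360.2500; (r_i+r_j)·cross = 18·360.2500 = 6484.5000
edge 5: (3.5,34.5)→(1,29.5)  cross = 3.5·29.5 − 1·34.5 = 68.7500; (r_i+r_j)·cross = 4.5·68.7500 = 309.3750
edge 6: (1,29.5)→(1,13)  cross = 1·13 − 1·29.5 = -16.5000; (r_i+r_j)·cross = 2·-16.5000 = -33.0000
Σcross = 697.2500 → A = |Σcross|/2 = 348.6250 mm²
Σ(r_i+r_j)·cross = 18551.1250 → first moment M = |Σ|/6 = 3091.8542
R_c = M/A = 3091.8542/348.6250 = 8.8687 mm
θ = 304° = 5.305801 rad
V = θ·R_c·A = 5.305801·8.8687·348.6250 = 16404.763 mm³

Volume = 16404.763 mm³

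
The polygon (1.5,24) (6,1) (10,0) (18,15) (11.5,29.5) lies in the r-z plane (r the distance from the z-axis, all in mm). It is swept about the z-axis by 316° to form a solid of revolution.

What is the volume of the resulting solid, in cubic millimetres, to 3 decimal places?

Volume = 15221.834 mm³

Profile (r,z), 5 vertices: (1.5,24) (6,1) (10,0) (18,15) (11.5,29.5)
edge 0: (1.5,24)→(6,1)  cross = 1.5·1 − 6·24 = -142.5000; (r_i+r_j)·cross = 7.5·-142.5000 = -1068.7500
edge 1: (6,1)→(10,0)  cross = 6·0 − 10·1 = -10.0000; (r_i+r_j)·cross = 16·-10.0000 = -160.0000
edge 2: (10,0)→(18,15)  cross = 10·15 − 18·0 = 150.0000; (r_i+r_j)·cross = 28·150.0000 = 4200.0000
edge 3: (18,15)→(11.5,29.5)  cross = 18·29.5 − 11.5·15 = 358.5000; (r_i+r_j)·cross = 29.5·358.5000 = 10575.7500
edge 4: (11.5,29.5)→(1.5,24)  cross = 11.5·24 − 1.5·29.5 = 231.7500; (r_i+r_j)·cross = 13·231.7500 = 3012.7500
Σcross = 587.7500 → A = |Σcross|/2 = 293.8750 mm²
Σ(r_i+r_j)·cross = 16559.7500 → first moment M = |Σ|/6 = 2759.9583
R_c = M/A = 2759.9583/293.8750 = 9.3916 mm
θ = 316° = 5.515240 rad
V = θ·R_c·A = 5.515240·9.3916·293.8750 = 15221.834 mm³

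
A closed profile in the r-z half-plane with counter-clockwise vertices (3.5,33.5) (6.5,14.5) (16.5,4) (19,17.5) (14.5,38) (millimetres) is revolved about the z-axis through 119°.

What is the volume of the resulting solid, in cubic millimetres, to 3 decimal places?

Profile (r,z), 5 vertices: (3.5,33.5) (6.5,14.5) (16.5,4) (19,17.5) (14.5,38)
edge 0: (3.5,33.5)→(6.5,14.5)  cross = 3.5·14.5 − 6.5·33.5 = -167.0000; (r_i+r_j)·cross = 10·-167.0000 = -1670.0000
edge 1: (6.5,14.5)→(16.5,4)  cross = 6.5·4 − 16.5·14.5 = -213.2500; (r_i+r_j)·cross = 23·-213.2500 = -4904.7500
edge 2: (16.5,4)→(19,17.5)  cross = 16.5·17.5 − 19·4 = 212.7500; (r_i+r_j)·cross = 35.5·212.7500 = 7552.6250
edge 3: (19,17.5)→(14.5,38)  cross = 19·38 − 14.5·17.5 = 468.2500; (r_i+r_j)·cross = 33.5·468.2500 = 15686.3750
edge 4: (14.5,38)→(3.5,33.5)  cross = 14.5·33.5 − 3.5·38 = 352.7500; (r_i+r_j)·cross = 18·352.7500 = 6349.5000
Σcross = 653.5000 → A = |Σcross|/2 = 326.7500 mm²
Σ(r_i+r_j)·cross = 23013.7500 → first moment M = |Σ|/6 = 3835.6250
R_c = M/A = 3835.6250/326.7500 = 11.7387 mm
θ = 119° = 2.076942 rad
V = θ·R_c·A = 2.076942·11.7387·326.7500 = 7966.370 mm³

Volume = 7966.370 mm³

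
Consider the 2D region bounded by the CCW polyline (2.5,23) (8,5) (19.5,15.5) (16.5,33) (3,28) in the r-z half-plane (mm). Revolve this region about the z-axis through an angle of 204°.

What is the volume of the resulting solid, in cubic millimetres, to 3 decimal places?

Profile (r,z), 5 vertices: (2.5,23) (8,5) (19.5,15.5) (16.5,33) (3,28)
edge 0: (2.5,23)→(8,5)  cross = 2.5·5 − 8·23 = -171.5000; (r_i+r_j)·cross = 10.5·-171.5000 = -1800.7500
edge 1: (8,5)→(19.5,15.5)  cross = 8·15.5 − 19.5·5 = 26.5000; (r_i+r_j)·cross = 27.5·26.5000 = 728.7500
edge 2: (19.5,15.5)→(16.5,33)  cross = 19.5·33 − 16.5·15.5 = 387.7500; (r_i+r_j)·cross = 36·387.7500 = 13959.0000
edge 3: (16.5,33)→(3,28)  cross = 16.5·28 − 3·33 = 363.0000; (r_i+r_j)·cross = 19.5·363.0000 = 7078.5000
edge 4: (3,28)→(2.5,23)  cross = 3·23 − 2.5·28 = -1.0000; (r_i+r_j)·cross = 5.5·-1.0000 = -5.5000
Σcross = 604.7500 → A = |Σcross|/2 = 302.3750 mm²
Σ(r_i+r_j)·cross = 19960.0000 → first moment M = |Σ|/6 = 3326.6667
R_c = M/A = 3326.6667/302.3750 = 11.0018 mm
θ = 204° = 3.560472 rad
V = θ·R_c·A = 3.560472·11.0018·302.3750 = 11844.502 mm³

Volume = 11844.502 mm³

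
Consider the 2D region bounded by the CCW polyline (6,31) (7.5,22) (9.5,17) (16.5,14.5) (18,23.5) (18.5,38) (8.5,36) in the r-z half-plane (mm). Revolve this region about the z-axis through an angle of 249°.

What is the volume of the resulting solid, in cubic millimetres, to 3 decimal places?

Profile (r,z), 7 vertices: (6,31) (7.5,22) (9.5,17) (16.5,14.5) (18,23.5) (18.5,38) (8.5,36)
edge 0: (6,31)→(7.5,22)  cross = 6·22 − 7.5·31 = -100.5000; (r_i+r_j)·cross = 13.5·-100.5000 = -1356.7500
edge 1: (7.5,22)→(9.5,17)  cross = 7.5·17 − 9.5·22 = -81.5000; (r_i+r_j)·cross = 17·-81.5000 = -1385.5000
edge 2: (9.5,17)→(16.5,14.5)  cross = 9.5·14.5 − 16.5·17 = -142.7500; (r_i+r_j)·cross = 26·-142.7500 = -3711.5000
edge 3: (16.5,14.5)→(18,23.5)  cross = 16.5·23.5 − 18·14.5 = 126.7500; (r_i+r_j)·cross = 34.5·126.7500 = 4372.8750
edge 4: (18,23.5)→(18.5,38)  cross = 18·38 − 18.5·23.5 = 249.2500; (r_i+r_j)·cross = 36.5·249.2500 = 9097.6250
edge 5: (18.5,38)→(8.5,36)  cross = 18.5·36 − 8.5·38 = 343.0000; (r_i+r_j)·cross = 27·343.0000 = 9261.0000
edge 6: (8.5,36)→(6,31)  cross = 8.5·31 − 6·36 = 47.5000; (r_i+r_j)·cross = 14.5·47.5000 = 688.7500
Σcross = 441.7500 → A = |Σcross|/2 = 220.8750 mm²
Σ(r_i+r_j)·cross = 16966.5000 → first moment M = |Σ|/6 = 2827.7500
R_c = M/A = 2827.7500/220.8750 = 12.8025 mm
θ = 249° = 4.345870 rad
V = θ·R_c·A = 4.345870·12.8025·220.8750 = 12289.033 mm³

Volume = 12289.033 mm³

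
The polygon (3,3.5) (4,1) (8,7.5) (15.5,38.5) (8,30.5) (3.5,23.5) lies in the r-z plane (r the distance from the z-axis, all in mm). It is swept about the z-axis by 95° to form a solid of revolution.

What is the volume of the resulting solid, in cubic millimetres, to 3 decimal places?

Volume = 2520.394 mm³

Profile (r,z), 6 vertices: (3,3.5) (4,1) (8,7.5) (15.5,38.5) (8,30.5) (3.5,23.5)
edge 0: (3,3.5)→(4,1)  cross = 3·1 − 4·3.5 = -11.0000; (r_i+r_j)·cross = 7·-11.0000 = -77.0000
edge 1: (4,1)→(8,7.5)  cross = 4·7.5 − 8·1 = 22.0000; (r_i+r_j)·cross = 12·22.0000 = 264.0000
edge 2: (8,7.5)→(15.5,38.5)  cross = 8·38.5 − 15.5·7.5 = 191.7500; (r_i+r_j)·cross = 23.5·191.7500 = 4506.1250
edge 3: (15.5,38.5)→(8,30.5)  cross = 15.5·30.5 − 8·38.5 = 164.7500; (r_i+r_j)·cross = 23.5·164.7500 = 3871.6250
edge 4: (8,30.5)→(3.5,23.5)  cross = 8·23.5 − 3.5·30.5 = 81.2500; (r_i+r_j)·cross = 11.5·81.2500 = 934.3750
edge 5: (3.5,23.5)→(3,3.5)  cross = 3.5·3.5 − 3·23.5 = -58.2500; (r_i+r_j)·cross = 6.5·-58.2500 = -378.6250
Σcross = 390.5000 → A = |Σcross|/2 = 195.2500 mm²
Σ(r_i+r_j)·cross = 9120.5000 → first moment M = |Σ|/6 = 1520.0833
R_c = M/A = 1520.0833/195.2500 = 7.7853 mm
θ = 95° = 1.658063 rad
V = θ·R_c·A = 1.658063·7.7853·195.2500 = 2520.394 mm³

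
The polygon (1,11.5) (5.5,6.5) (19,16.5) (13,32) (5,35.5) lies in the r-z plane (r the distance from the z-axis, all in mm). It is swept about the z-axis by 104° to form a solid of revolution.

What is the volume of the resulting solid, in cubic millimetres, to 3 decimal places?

Volume = 5136.777 mm³

Profile (r,z), 5 vertices: (1,11.5) (5.5,6.5) (19,16.5) (13,32) (5,35.5)
edge 0: (1,11.5)→(5.5,6.5)  cross = 1·6.5 − 5.5·11.5 = -56.7500; (r_i+r_j)·cross = 6.5·-56.7500 = -368.8750
edge 1: (5.5,6.5)→(19,16.5)  cross = 5.5·16.5 − 19·6.5 = -32.7500; (r_i+r_j)·cross = 24.5·-32.7500 = -802.3750
edge 2: (19,16.5)→(13,32)  cross = 19·32 − 13·16.5 = 393.5000; (r_i+r_j)·cross = 32·393.5000 = 12592.0000
edge 3: (13,32)→(5,35.5)  cross = 13·35.5 − 5·32 = 301.5000; (r_i+r_j)·cross = 18·301.5000 = 5427.0000
edge 4: (5,35.5)→(1,11.5)  cross = 5·11.5 − 1·35.5 = 22.0000; (r_i+r_j)·cross = 6·22.0000 = 132.0000
Σcross = 627.5000 → A = |Σcross|/2 = 313.7500 mm²
Σ(r_i+r_j)·cross = 16979.7500 → first moment M = |Σ|/6 = 2829.9583
R_c = M/A = 2829.9583/313.7500 = 9.0198 mm
θ = 104° = 1.815142 rad
V = θ·R_c·A = 1.815142·9.0198·313.7500 = 5136.777 mm³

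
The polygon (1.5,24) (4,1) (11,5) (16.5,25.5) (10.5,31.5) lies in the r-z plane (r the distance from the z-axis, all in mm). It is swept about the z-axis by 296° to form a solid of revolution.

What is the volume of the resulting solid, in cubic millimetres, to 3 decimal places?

Volume = 12331.013 mm³

Profile (r,z), 5 vertices: (1.5,24) (4,1) (11,5) (16.5,25.5) (10.5,31.5)
edge 0: (1.5,24)→(4,1)  cross = 1.5·1 − 4·24 = -94.5000; (r_i+r_j)·cross = 5.5·-94.5000 = -519.7500
edge 1: (4,1)→(11,5)  cross = 4·5 − 11·1 = 9.0000; (r_i+r_j)·cross = 15·9.0000 = 135.0000
edge 2: (11,5)→(16.5,25.5)  cross = 11·25.5 − 16.5·5 = 198.0000; (r_i+r_j)·cross = 27.5·198.0000 = 5445.0000
edge 3: (16.5,25.5)→(10.5,31.5)  cross = 16.5·31.5 − 10.5·25.5 = 252.0000; (r_i+r_j)·cross = 27·252.0000 = 6804.0000
edge 4: (10.5,31.5)→(1.5,24)  cross = 10.5·24 − 1.5·31.5 = 204.7500; (r_i+r_j)·cross = 12·204.7500 = 2457.0000
Σcross = 569.2500 → A = |Σcross|/2 = 284.6250 mm²
Σ(r_i+r_j)·cross = 14321.2500 → first moment M = |Σ|/6 = 2386.8750
R_c = M/A = 2386.8750/284.6250 = 8.3860 mm
θ = 296° = 5.166175 rad
V = θ·R_c·A = 5.166175·8.3860·284.6250 = 12331.013 mm³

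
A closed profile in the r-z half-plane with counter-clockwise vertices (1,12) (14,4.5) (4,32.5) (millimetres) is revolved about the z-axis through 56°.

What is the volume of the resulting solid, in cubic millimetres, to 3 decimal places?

Volume = 894.470 mm³

Profile (r,z), 3 vertices: (1,12) (14,4.5) (4,32.5)
edge 0: (1,12)→(14,4.5)  cross = 1·4.5 − 14·12 = -163.5000; (r_i+r_j)·cross = 15·-163.5000 = -2452.5000
edge 1: (14,4.5)→(4,32.5)  cross = 14·32.5 − 4·4.5 = 437.0000; (r_i+r_j)·cross = 18·437.0000 = 7866.0000
edge 2: (4,32.5)→(1,12)  cross = 4·12 − 1·32.5 = 15.5000; (r_i+r_j)·cross = 5·15.5000 = 77.5000
Σcross = 289.0000 → A = |Σcross|/2 = 144.5000 mm²
Σ(r_i+r_j)·cross = 5491.0000 → first moment M = |Σ|/6 = 915.1667
R_c = M/A = 915.1667/144.5000 = 6.3333 mm
θ = 56° = 0.977384 rad
V = θ·R_c·A = 0.977384·6.3333·144.5000 = 894.470 mm³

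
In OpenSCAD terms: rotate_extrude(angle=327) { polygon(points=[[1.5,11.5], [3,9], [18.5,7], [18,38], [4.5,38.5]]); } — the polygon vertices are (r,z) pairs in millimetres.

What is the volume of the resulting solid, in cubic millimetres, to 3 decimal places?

Volume = 28105.000 mm³

Profile (r,z), 5 vertices: (1.5,11.5) (3,9) (18.5,7) (18,38) (4.5,38.5)
edge 0: (1.5,11.5)→(3,9)  cross = 1.5·9 − 3·11.5 = -21.0000; (r_i+r_j)·cross = 4.5·-21.0000 = -94.5000
edge 1: (3,9)→(18.5,7)  cross = 3·7 − 18.5·9 = -145.5000; (r_i+r_j)·cross = 21.5·-145.5000 = -3128.2500
edge 2: (18.5,7)→(18,38)  cross = 18.5·38 − 18·7 = 577.0000; (r_i+r_j)·cross = 36.5·577.0000 = 21060.5000
edge 3: (18,38)→(4.5,38.5)  cross = 18·38.5 − 4.5·38 = 522.0000; (r_i+r_j)·cross = 22.5·522.0000 = 11745.0000
edge 4: (4.5,38.5)→(1.5,11.5)  cross = 4.5·11.5 − 1.5·38.5 = -6.0000; (r_i+r_j)·cross = 6·-6.0000 = -36.0000
Σcross = 926.5000 → A = |Σcross|/2 = 463.2500 mm²
Σ(r_i+r_j)·cross = 29546.7500 → first moment M = |Σ|/6 = 4924.4583
R_c = M/A = 4924.4583/463.2500 = 10.6302 mm
θ = 327° = 5.707227 rad
V = θ·R_c·A = 5.707227·10.6302·463.2500 = 28105.000 mm³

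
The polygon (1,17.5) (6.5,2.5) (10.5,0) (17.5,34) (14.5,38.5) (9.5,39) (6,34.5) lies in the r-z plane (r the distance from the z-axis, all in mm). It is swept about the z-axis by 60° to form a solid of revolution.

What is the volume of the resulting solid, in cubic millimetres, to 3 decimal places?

Volume = 3707.079 mm³

Profile (r,z), 7 vertices: (1,17.5) (6.5,2.5) (10.5,0) (17.5,34) (14.5,38.5) (9.5,39) (6,34.5)
edge 0: (1,17.5)→(6.5,2.5)  cross = 1·2.5 − 6.5·17.5 = -111.2500; (r_i+r_j)·cross = 7.5·-111.2500 = -834.3750
edge 1: (6.5,2.5)→(10.5,0)  cross = 6.5·0 − 10.5·2.5 = -26.2500; (r_i+r_j)·cross = 17·-26.2500 = -446.2500
edge 2: (10.5,0)→(17.5,34)  cross = 10.5·34 − 17.5·0 = 357.0000; (r_i+r_j)·cross = 28·357.0000 = 9996.0000
edge 3: (17.5,34)→(14.5,38.5)  cross = 17.5·38.5 − 14.5·34 = 180.7500; (r_i+r_j)·cross = 32·180.7500 = 5784.0000
edge 4: (14.5,38.5)→(9.5,39)  cross = 14.5·39 − 9.5·38.5 = 199.7500; (r_i+r_j)·cross = 24·199.7500 = 4794.0000
edge 5: (9.5,39)→(6,34.5)  cross = 9.5·34.5 − 6·39 = 93.7500; (r_i+r_j)·cross = 15.5·93.7500 = 1453.1250
edge 6: (6,34.5)→(1,17.5)  cross = 6·17.5 − 1·34.5 = 70.5000; (r_i+r_j)·cross = 7·70.5000 = 493.5000
Σcross = 764.2500 → A = |Σcross|/2 = 382.1250 mm²
Σ(r_i+r_j)·cross = 21240.0000 → first moment M = |Σ|/6 = 3540.0000
R_c = M/A = 3540.0000/382.1250 = 9.2640 mm
θ = 60° = 1.047198 rad
V = θ·R_c·A = 1.047198·9.2640·382.1250 = 3707.079 mm³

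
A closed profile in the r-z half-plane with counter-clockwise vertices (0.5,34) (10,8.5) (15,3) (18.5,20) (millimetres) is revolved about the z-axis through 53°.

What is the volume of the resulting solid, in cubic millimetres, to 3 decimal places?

Profile (r,z), 4 vertices: (0.5,34) (10,8.5) (15,3) (18.5,20)
edge 0: (0.5,34)→(10,8.5)  cross = 0.5·8.5 − 10·34 = -335.7500; (r_i+r_j)·cross = 10.5·-335.7500 = -3525.3750
edge 1: (10,8.5)→(15,3)  cross = 10·3 − 15·8.5 = -97.5000; (r_i+r_j)·cross = 25·-97.5000 = -2437.5000
edge 2: (15,3)→(18.5,20)  cross = 15·20 − 18.5·3 = 244.5000; (r_i+r_j)·cross = 33.5·244.5000 = 8190.7500
edge 3: (18.5,20)→(0.5,34)  cross = 18.5·34 − 0.5·20 = 619.0000; (r_i+r_j)·cross = 19·619.0000 = 11761.0000
Σcross = 430.2500 → A = |Σcross|/2 = 215.1250 mm²
Σ(r_i+r_j)·cross = 13988.8750 → first moment M = |Σ|/6 = 2331.4792
R_c = M/A = 2331.4792/215.1250 = 10.8378 mm
θ = 53° = 0.925025 rad
V = θ·R_c·A = 0.925025·10.8378·215.1250 = 2156.675 mm³

Volume = 2156.675 mm³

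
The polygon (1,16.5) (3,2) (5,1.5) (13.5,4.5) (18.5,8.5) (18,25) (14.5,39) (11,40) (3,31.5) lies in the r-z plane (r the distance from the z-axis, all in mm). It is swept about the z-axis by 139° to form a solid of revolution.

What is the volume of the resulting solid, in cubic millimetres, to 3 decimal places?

Volume = 12226.927 mm³

Profile (r,z), 9 vertices: (1,16.5) (3,2) (5,1.5) (13.5,4.5) (18.5,8.5) (18,25) (14.5,39) (11,40) (3,31.5)
edge 0: (1,16.5)→(3,2)  cross = 1·2 − 3·16.5 = -47.5000; (r_i+r_j)·cross = 4·-47.5000 = -190.0000
edge 1: (3,2)→(5,1.5)  cross = 3·1.5 − 5·2 = -5.5000; (r_i+r_j)·cross = 8·-5.5000 = -44.0000
edge 2: (5,1.5)→(13.5,4.5)  cross = 5·4.5 − 13.5·1.5 = 2.2500; (r_i+r_j)·cross = 18.5·2.2500 = 41.6250
edge 3: (13.5,4.5)→(18.5,8.5)  cross = 13.5·8.5 − 18.5·4.5 = 31.5000; (r_i+r_j)·cross = 32·31.5000 = 1008.0000
edge 4: (18.5,8.5)→(18,25)  cross = 18.5·25 − 18·8.5 = 309.5000; (r_i+r_j)·cross = 36.5·309.5000 = 11296.7500
edge 5: (18,25)→(14.5,39)  cross = 18·39 − 14.5·25 = 339.5000; (r_i+r_j)·cross = 32.5·339.5000 = 11033.7500
edge 6: (14.5,39)→(11,40)  cross = 14.5·40 − 11·39 = 151.0000; (r_i+r_j)·cross = 25.5·151.0000 = 3850.5000
edge 7: (11,40)→(3,31.5)  cross = 11·31.5 − 3·40 = 226.5000; (r_i+r_j)·cross = 14·226.5000 = 3171.0000
edge 8: (3,31.5)→(1,16.5)  cross = 3·16.5 − 1·31.5 = 18.0000; (r_i+r_j)·cross = 4·18.0000 = 72.0000
Σcross = 1025.2500 → A = |Σcross|/2 = 512.6250 mm²
Σ(r_i+r_j)·cross = 30239.6250 → first moment M = |Σ|/6 = 5039.9375
R_c = M/A = 5039.9375/512.6250 = 9.8316 mm
θ = 139° = 2.426008 rad
V = θ·R_c·A = 2.426008·9.8316·512.6250 = 12226.927 mm³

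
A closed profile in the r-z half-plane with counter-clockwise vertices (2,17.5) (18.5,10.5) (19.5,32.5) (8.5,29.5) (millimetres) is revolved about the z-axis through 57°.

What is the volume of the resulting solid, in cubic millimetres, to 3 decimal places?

Volume = 3013.529 mm³

Profile (r,z), 4 vertices: (2,17.5) (18.5,10.5) (19.5,32.5) (8.5,29.5)
edge 0: (2,17.5)→(18.5,10.5)  cross = 2·10.5 − 18.5·17.5 = -302.7500; (r_i+r_j)·cross = 20.5·-302.7500 = -6206.3750
edge 1: (18.5,10.5)→(19.5,32.5)  cross = 18.5·32.5 − 19.5·10.5 = 396.5000; (r_i+r_j)·cross = 38·396.5000 = 15067.0000
edge 2: (19.5,32.5)→(8.5,29.5)  cross = 19.5·29.5 − 8.5·32.5 = 299.0000; (r_i+r_j)·cross = 28·299.0000 = 8372.0000
edge 3: (8.5,29.5)→(2,17.5)  cross = 8.5·17.5 − 2·29.5 = 89.7500; (r_i+r_j)·cross = 10.5·89.7500 = 942.3750
Σcross = 482.5000 → A = |Σcross|/2 = 241.2500 mm²
Σ(r_i+r_j)·cross = 18175.0000 → first moment M = |Σ|/6 = 3029.1667
R_c = M/A = 3029.1667/241.2500 = 12.5561 mm
θ = 57° = 0.994838 rad
V = θ·R_c·A = 0.994838·12.5561·241.2500 = 3013.529 mm³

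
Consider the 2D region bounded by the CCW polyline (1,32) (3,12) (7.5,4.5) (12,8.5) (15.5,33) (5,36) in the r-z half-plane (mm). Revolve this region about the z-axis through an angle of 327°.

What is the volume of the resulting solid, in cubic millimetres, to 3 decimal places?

Profile (r,z), 6 vertices: (1,32) (3,12) (7.5,4.5) (12,8.5) (15.5,33) (5,36)
edge 0: (1,32)→(3,12)  cross = 1·12 − 3·32 = -84.0000; (r_i+r_j)·cross = 4·-84.0000 = -336.0000
edge 1: (3,12)→(7.5,4.5)  cross = 3·4.5 − 7.5·12 = -76.5000; (r_i+r_j)·cross = 10.5·-76.5000 = -803.2500
edge 2: (7.5,4.5)→(12,8.5)  cross = 7.5·8.5 − 12·4.5 = 9.7500; (r_i+r_j)·cross = 19.5·9.7500 = 190.1250
edge 3: (12,8.5)→(15.5,33)  cross = 12·33 − 15.5·8.5 = 264.2500; (r_i+r_j)·cross = 27.5·264.2500 = 7266.8750
edge 4: (15.5,33)→(5,36)  cross = 15.5·36 − 5·33 = 393.0000; (r_i+r_j)·cross = 20.5·393.0000 = 8056.5000
edge 5: (5,36)→(1,32)  cross = 5·32 − 1·36 = 124.0000; (r_i+r_j)·cross = 6·124.0000 = 744.0000
Σcross = 630.5000 → A = |Σcross|/2 = 315.2500 mm²
Σ(r_i+r_j)·cross = 15118.2500 → first moment M = |Σ|/6 = 2519.7083
R_c = M/A = 2519.7083/315.2500 = 7.9927 mm
θ = 327° = 5.707227 rad
V = θ·R_c·A = 5.707227·7.9927·315.2500 = 14380.547 mm³

Volume = 14380.547 mm³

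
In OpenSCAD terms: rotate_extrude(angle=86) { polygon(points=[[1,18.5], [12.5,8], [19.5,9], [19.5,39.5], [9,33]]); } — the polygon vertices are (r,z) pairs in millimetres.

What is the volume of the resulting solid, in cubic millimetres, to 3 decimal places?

Profile (r,z), 5 vertices: (1,18.5) (12.5,8) (19.5,9) (19.5,39.5) (9,33)
edge 0: (1,18.5)→(12.5,8)  cross = 1·8 − 12.5·18.5 = -223.2500; (r_i+r_j)·cross = 13.5·-223.2500 = -3013.8750
edge 1: (12.5,8)→(19.5,9)  cross = 12.5·9 − 19.5·8 = -43.5000; (r_i+r_j)·cross = 32·-43.5000 = -1392.0000
edge 2: (19.5,9)→(19.5,39.5)  cross = 19.5·39.5 − 19.5·9 = 594.7500; (r_i+r_j)·cross = 39·594.7500 = 23195.2500
edge 3: (19.5,39.5)→(9,33)  cross = 19.5·33 − 9·39.5 = 288.0000; (r_i+r_j)·cross = 28.5·288.0000 = 8208.0000
edge 4: (9,33)→(1,18.5)  cross = 9·18.5 − 1·33 = 133.5000; (r_i+r_j)·cross = 10·133.5000 = 1335.0000
Σcross = 749.5000 → A = |Σcross|/2 = 374.7500 mm²
Σ(r_i+r_j)·cross = 28332.3750 → first moment M = |Σ|/6 = 4722.0625
R_c = M/A = 4722.0625/374.7500 = 12.6006 mm
θ = 86° = 1.500983 rad
V = θ·R_c·A = 1.500983·12.6006·374.7500 = 7087.736 mm³

Volume = 7087.736 mm³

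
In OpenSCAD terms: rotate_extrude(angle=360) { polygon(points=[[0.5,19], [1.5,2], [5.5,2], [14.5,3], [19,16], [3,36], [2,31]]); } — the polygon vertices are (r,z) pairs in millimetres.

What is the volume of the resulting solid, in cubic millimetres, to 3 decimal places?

Profile (r,z), 7 vertices: (0.5,19) (1.5,2) (5.5,2) (14.5,3) (19,16) (3,36) (2,31)
edge 0: (0.5,19)→(1.5,2)  cross = 0.5·2 − 1.5·19 = -27.5000; (r_i+r_j)·cross = 2·-27.5000 = -55.0000
edge 1: (1.5,2)→(5.5,2)  cross = 1.5·2 − 5.5·2 = -8.0000; (r_i+r_j)·cross = 7·-8.0000 = -56.0000
edge 2: (5.5,2)→(14.5,3)  cross = 5.5·3 − 14.5·2 = -12.5000; (r_i+r_j)·cross = 20·-12.5000 = -250.0000
edge 3: (14.5,3)→(19,16)  cross = 14.5·16 − 19·3 = 175.0000; (r_i+r_j)·cross = 33.5·175.0000 = 5862.5000
edge 4: (19,16)→(3,36)  cross = 19·36 − 3·16 = 636.0000; (r_i+r_j)·cross = 22·636.0000 = 13992.0000
edge 5: (3,36)→(2,31)  cross = 3·31 − 2·36 = 21.0000; (r_i+r_j)·cross = 5·21.0000 = 105.0000
edge 6: (2,31)→(0.5,19)  cross = 2·19 − 0.5·31 = 22.5000; (r_i+r_j)·cross = 2.5·22.5000 = 56.2500
Σcross = 806.5000 → A = |Σcross|/2 = 403.2500 mm²
Σ(r_i+r_j)·cross = 19654.7500 → first moment M = |Σ|/6 = 3275.7917
R_c = M/A = 3275.7917/403.2500 = 8.1235 mm
θ = 360° = 6.283185 rad
V = θ·R_c·A = 6.283185·8.1235·403.2500 = 20582.406 mm³

Volume = 20582.406 mm³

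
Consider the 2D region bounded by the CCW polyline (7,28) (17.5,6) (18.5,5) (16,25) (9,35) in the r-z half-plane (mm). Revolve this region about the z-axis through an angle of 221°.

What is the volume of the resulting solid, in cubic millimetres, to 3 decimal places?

Volume = 6339.432 mm³

Profile (r,z), 5 vertices: (7,28) (17.5,6) (18.5,5) (16,25) (9,35)
edge 0: (7,28)→(17.5,6)  cross = 7·6 − 17.5·28 = -448.0000; (r_i+r_j)·cross = 24.5·-448.0000 = -10976.0000
edge 1: (17.5,6)→(18.5,5)  cross = 17.5·5 − 18.5·6 = -23.5000; (r_i+r_j)·cross = 36·-23.5000 = -846.0000
edge 2: (18.5,5)→(16,25)  cross = 18.5·25 − 16·5 = 382.5000; (r_i+r_j)·cross = 34.5·382.5000 = 13196.2500
edge 3: (16,25)→(9,35)  cross = 16·35 − 9·25 = 335.0000; (r_i+r_j)·cross = 25·335.0000 = 8375.0000
edge 4: (9,35)→(7,28)  cross = 9·28 − 7·35 = 7.0000; (r_i+r_j)·cross = 16·7.0000 = 112.0000
Σcross = 253.0000 → A = |Σcross|/2 = 126.5000 mm²
Σ(r_i+r_j)·cross = 9861.2500 → first moment M = |Σ|/6 = 1643.5417
R_c = M/A = 1643.5417/126.5000 = 12.9924 mm
θ = 221° = 3.857178 rad
V = θ·R_c·A = 3.857178·12.9924·126.5000 = 6339.432 mm³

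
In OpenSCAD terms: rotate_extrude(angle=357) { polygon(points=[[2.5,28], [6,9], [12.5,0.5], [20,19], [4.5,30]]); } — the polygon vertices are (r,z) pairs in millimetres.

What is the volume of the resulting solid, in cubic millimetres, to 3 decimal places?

Volume = 17751.102 mm³

Profile (r,z), 5 vertices: (2.5,28) (6,9) (12.5,0.5) (20,19) (4.5,30)
edge 0: (2.5,28)→(6,9)  cross = 2.5·9 − 6·28 = -145.5000; (r_i+r_j)·cross = 8.5·-145.5000 = -1236.7500
edge 1: (6,9)→(12.5,0.5)  cross = 6·0.5 − 12.5·9 = -109.5000; (r_i+r_j)·cross = 18.5·-109.5000 = -2025.7500
edge 2: (12.5,0.5)→(20,19)  cross = 12.5·19 − 20·0.5 = 227.5000; (r_i+r_j)·cross = 32.5·227.5000 = 7393.7500
edge 3: (20,19)→(4.5,30)  cross = 20·30 − 4.5·19 = 514.5000; (r_i+r_j)·cross = 24.5·514.5000 = 12605.2500
edge 4: (4.5,30)→(2.5,28)  cross = 4.5·28 − 2.5·30 = 51.0000; (r_i+r_j)·cross = 7·51.0000 = 357.0000
Σcross = 538.0000 → A = |Σcross|/2 = 269.0000 mm²
Σ(r_i+r_j)·cross = 17093.5000 → first moment M = |Σ|/6 = 2848.9167
R_c = M/A = 2848.9167/269.0000 = 10.5908 mm
θ = 357° = 6.230825 rad
V = θ·R_c·A = 6.230825·10.5908·269.0000 = 17751.102 mm³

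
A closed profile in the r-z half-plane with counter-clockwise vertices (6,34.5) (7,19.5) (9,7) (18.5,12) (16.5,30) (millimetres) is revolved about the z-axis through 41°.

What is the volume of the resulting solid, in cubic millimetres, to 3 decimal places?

Volume = 2029.802 mm³

Profile (r,z), 5 vertices: (6,34.5) (7,19.5) (9,7) (18.5,12) (16.5,30)
edge 0: (6,34.5)→(7,19.5)  cross = 6·19.5 − 7·34.5 = -124.5000; (r_i+r_j)·cross = 13·-124.5000 = -1618.5000
edge 1: (7,19.5)→(9,7)  cross = 7·7 − 9·19.5 = -126.5000; (r_i+r_j)·cross = 16·-126.5000 = -2024.0000
edge 2: (9,7)→(18.5,12)  cross = 9·12 − 18.5·7 = -21.5000; (r_i+r_j)·cross = 27.5·-21.5000 = -591.2500
edge 3: (18.5,12)→(16.5,30)  cross = 18.5·30 − 16.5·12 = 357.0000; (r_i+r_j)·cross = 35·357.0000 = 12495.0000
edge 4: (16.5,30)→(6,34.5)  cross = 16.5·34.5 − 6·30 = 389.2500; (r_i+r_j)·cross = 22.5·389.2500 = 8758.1250
Σcross = 473.7500 → A = |Σcross|/2 = 236.8750 mm²
Σ(r_i+r_j)·cross = 17019.3750 → first moment M = |Σ|/6 = 2836.5625
R_c = M/A = 2836.5625/236.8750 = 11.9749 mm
θ = 41° = 0.715585 rad
V = θ·R_c·A = 0.715585·11.9749·236.8750 = 2029.802 mm³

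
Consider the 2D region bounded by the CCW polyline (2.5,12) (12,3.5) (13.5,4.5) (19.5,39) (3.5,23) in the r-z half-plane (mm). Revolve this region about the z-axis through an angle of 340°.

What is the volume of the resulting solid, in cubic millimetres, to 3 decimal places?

Profile (r,z), 5 vertices: (2.5,12) (12,3.5) (13.5,4.5) (19.5,39) (3.5,23)
edge 0: (2.5,12)→(12,3.5)  cross = 2.5·3.5 − 12·12 = -135.2500; (r_i+r_j)·cross = 14.5·-135.2500 = -1961.1250
edge 1: (12,3.5)→(13.5,4.5)  cross = 12·4.5 − 13.5·3.5 = 6.7500; (r_i+r_j)·cross = 25.5·6.7500 = 172.1250
edge 2: (13.5,4.5)→(19.5,39)  cross = 13.5·39 − 19.5·4.5 = 438.7500; (r_i+r_j)·cross = 33·438.7500 = 14478.7500
edge 3: (19.5,39)→(3.5,23)  cross = 19.5·23 − 3.5·39 = 312.0000; (r_i+r_j)·cross = 23·312.0000 = 7176.0000
edge 4: (3.5,23)→(2.5,12)  cross = 3.5·12 − 2.5·23 = -15.5000; (r_i+r_j)·cross = 6·-15.5000 = -93.0000
Σcross = 606.7500 → A = |Σcross|/2 = 303.3750 mm²
Σ(r_i+r_j)·cross = 19772.7500 → first moment M = |Σ|/6 = 3295.4583
R_c = M/A = 3295.4583/303.3750 = 10.8627 mm
θ = 340° = 5.934119 rad
V = θ·R_c·A = 5.934119·10.8627·303.3750 = 19555.643 mm³

Volume = 19555.643 mm³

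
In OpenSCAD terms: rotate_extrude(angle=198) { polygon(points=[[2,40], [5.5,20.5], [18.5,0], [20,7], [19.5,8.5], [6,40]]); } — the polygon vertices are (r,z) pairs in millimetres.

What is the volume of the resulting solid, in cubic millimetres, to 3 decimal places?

Volume = 9062.133 mm³

Profile (r,z), 6 vertices: (2,40) (5.5,20.5) (18.5,0) (20,7) (19.5,8.5) (6,40)
edge 0: (2,40)→(5.5,20.5)  cross = 2·20.5 − 5.5·40 = -179.0000; (r_i+r_j)·cross = 7.5·-179.0000 = -1342.5000
edge 1: (5.5,20.5)→(18.5,0)  cross = 5.5·0 − 18.5·20.5 = -379.2500; (r_i+r_j)·cross = 24·-379.2500 = -9102.0000
edge 2: (18.5,0)→(20,7)  cross = 18.5·7 − 20·0 = 129.5000; (r_i+r_j)·cross = 38.5·129.5000 = 4985.7500
edge 3: (20,7)→(19.5,8.5)  cross = 20·8.5 − 19.5·7 = 33.5000; (r_i+r_j)·cross = 39.5·33.5000 = 1323.2500
edge 4: (19.5,8.5)→(6,40)  cross = 19.5·40 − 6·8.5 = 729.0000; (r_i+r_j)·cross = 25.5·729.0000 = 18589.5000
edge 5: (6,40)→(2,40)  cross = 6·40 − 2·40 = 160.0000; (r_i+r_j)·cross = 8·160.0000 = 1280.0000
Σcross = 493.7500 → A = |Σcross|/2 = 246.8750 mm²
Σ(r_i+r_j)·cross = 15734.0000 → first moment M = |Σ|/6 = 2622.3333
R_c = M/A = 2622.3333/246.8750 = 10.6221 mm
θ = 198° = 3.455752 rad
V = θ·R_c·A = 3.455752·10.6221·246.8750 = 9062.133 mm³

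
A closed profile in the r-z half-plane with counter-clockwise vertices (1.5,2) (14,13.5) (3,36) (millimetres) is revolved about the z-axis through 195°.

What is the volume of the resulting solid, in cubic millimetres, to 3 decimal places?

Profile (r,z), 3 vertices: (1.5,2) (14,13.5) (3,36)
edge 0: (1.5,2)→(14,13.5)  cross = 1.5·13.5 − 14·2 = -7.7500; (r_i+r_j)·cross = 15.5·-7.7500 = -120.1250
edge 1: (14,13.5)→(3,36)  cross = 14·36 − 3·13.5 = 463.5000; (r_i+r_j)·cross = 17·463.5000 = 7879.5000
edge 2: (3,36)→(1.5,2)  cross = 3·2 − 1.5·36 = -48.0000; (r_i+r_j)·cross = 4.5·-48.0000 = -216.0000
Σcross = 407.7500 → A = |Σcross|/2 = 203.8750 mm²
Σ(r_i+r_j)·cross = 7543.3750 → first moment M = |Σ|/6 = 1257.2292
R_c = M/A = 1257.2292/203.8750 = 6.1667 mm
θ = 195° = 3.403392 rad
V = θ·R_c·A = 3.403392·6.1667·203.8750 = 4278.844 mm³

Volume = 4278.844 mm³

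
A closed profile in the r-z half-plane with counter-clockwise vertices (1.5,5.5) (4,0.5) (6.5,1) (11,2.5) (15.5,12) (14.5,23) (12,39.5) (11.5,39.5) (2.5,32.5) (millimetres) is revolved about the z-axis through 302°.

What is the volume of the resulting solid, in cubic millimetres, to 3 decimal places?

Profile (r,z), 9 vertices: (1.5,5.5) (4,0.5) (6.5,1) (11,2.5) (15.5,12) (14.5,23) (12,39.5) (11.5,39.5) (2.5,32.5)
edge 0: (1.5,5.5)→(4,0.5)  cross = 1.5·0.5 − 4·5.5 = -21.2500; (r_i+r_j)·cross = 5.5·-21.2500 = -116.8750
edge 1: (4,0.5)→(6.5,1)  cross = 4·1 − 6.5·0.5 = 0.7500; (r_i+r_j)·cross = 10.5·0.7500 = 7.8750
edge 2: (6.5,1)→(11,2.5)  cross = 6.5·2.5 − 11·1 = 5.2500; (r_i+r_j)·cross = 17.5·5.2500 = 91.8750
edge 3: (11,2.5)→(15.5,12)  cross = 11·12 − 15.5·2.5 = 93.2500; (r_i+r_j)·cross = 26.5·93.2500 = 2471.1250
edge 4: (15.5,12)→(14.5,23)  cross = 15.5·23 − 14.5·12 = 182.5000; (r_i+r_j)·cross = 30·182.5000 = 5475.0000
edge 5: (14.5,23)→(12,39.5)  cross = 14.5·39.5 − 12·23 = 296.7500; (r_i+r_j)·cross = 26.5·296.7500 = 7863.8750
edge 6: (12,39.5)→(11.5,39.5)  cross = 12·39.5 − 11.5·39.5 = 19.7500; (r_i+r_j)·cross = 23.5·19.7500 = 464.1250
edge 7: (11.5,39.5)→(2.5,32.5)  cross = 11.5·32.5 − 2.5·39.5 = 275.0000; (r_i+r_j)·cross = 14·275.0000 = 3850.0000
edge 8: (2.5,32.5)→(1.5,5.5)  cross = 2.5·5.5 − 1.5·32.5 = -35.0000; (r_i+r_j)·cross = 4·-35.0000 = -140.0000
Σcross = 817.0000 → A = |Σcross|/2 = 408.5000 mm²
Σ(r_i+r_j)·cross = 19967.0000 → first moment M = |Σ|/6 = 3327.8333
R_c = M/A = 3327.8333/408.5000 = 8.1465 mm
θ = 302° = 5.270894 rad
V = θ·R_c·A = 5.270894·8.1465·408.5000 = 17540.658 mm³

Volume = 17540.658 mm³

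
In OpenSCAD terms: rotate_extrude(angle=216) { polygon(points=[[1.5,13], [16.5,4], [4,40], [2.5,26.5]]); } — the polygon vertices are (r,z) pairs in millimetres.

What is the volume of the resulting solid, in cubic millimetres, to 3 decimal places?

Profile (r,z), 4 vertices: (1.5,13) (16.5,4) (4,40) (2.5,26.5)
edge 0: (1.5,13)→(16.5,4)  cross = 1.5·4 − 16.5·13 = -208.5000; (r_i+r_j)·cross = 18·-208.5000 = -3753.0000
edge 1: (16.5,4)→(4,40)  cross = 16.5·40 − 4·4 = 644.0000; (r_i+r_j)·cross = 20.5·644.0000 = 13202.0000
edge 2: (4,40)→(2.5,26.5)  cross = 4·26.5 − 2.5·40 = 6.0000; (r_i+r_j)·cross = 6.5·6.0000 = 39.0000
edge 3: (2.5,26.5)→(1.5,13)  cross = 2.5·13 − 1.5·26.5 = -7.2500; (r_i+r_j)·cross = 4·-7.2500 = -29.0000
Σcross = 434.2500 → A = |Σcross|/2 = 217.1250 mm²
Σ(r_i+r_j)·cross = 9459.0000 → first moment M = |Σ|/6 = 1576.5000
R_c = M/A = 1576.5000/217.1250 = 7.2608 mm
θ = 216° = 3.769911 rad
V = θ·R_c·A = 3.769911·7.2608·217.1250 = 5943.265 mm³

Volume = 5943.265 mm³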